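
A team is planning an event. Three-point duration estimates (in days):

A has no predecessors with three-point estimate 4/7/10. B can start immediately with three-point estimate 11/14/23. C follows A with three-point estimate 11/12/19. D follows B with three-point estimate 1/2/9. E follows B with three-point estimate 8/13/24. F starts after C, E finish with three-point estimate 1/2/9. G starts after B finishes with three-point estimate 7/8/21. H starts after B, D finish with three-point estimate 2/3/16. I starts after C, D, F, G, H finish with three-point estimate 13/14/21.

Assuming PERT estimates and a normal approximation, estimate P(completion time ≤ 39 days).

te_A = (4 + 4·7 + 10)/6 = 42/6 = 7; σ²_A = ((10−4)/6)² = 1.000
te_B = (11 + 4·14 + 23)/6 = 90/6 = 15; σ²_B = ((23−11)/6)² = 4.000
te_C = (11 + 4·12 + 19)/6 = 78/6 = 13; σ²_C = ((19−11)/6)² = 1.778
te_D = (1 + 4·2 + 9)/6 = 18/6 = 3; σ²_D = ((9−1)/6)² = 1.778
te_E = (8 + 4·13 + 24)/6 = 84/6 = 14; σ²_E = ((24−8)/6)² = 7.111
te_F = (1 + 4·2 + 9)/6 = 18/6 = 3; σ²_F = ((9−1)/6)² = 1.778
te_G = (7 + 4·8 + 21)/6 = 60/6 = 10; σ²_G = ((21−7)/6)² = 5.444
te_H = (2 + 4·3 + 16)/6 = 30/6 = 5; σ²_H = ((16−2)/6)² = 5.444
te_I = (13 + 4·14 + 21)/6 = 90/6 = 15; σ²_I = ((21−13)/6)² = 1.778

Forward pass:
ES_A = 0; EF_A = 7
ES_B = 0; EF_B = 15
ES_C = 7; EF_C = 7+13 = 20
ES_D = 15; EF_D = 15+3 = 18
ES_E = 15; EF_E = 15+14 = 29
ES_F = max(EF_C=20, EF_E=29) = 29; EF_F = 29+3 = 32
ES_G = 15; EF_G = 15+10 = 25
ES_H = max(EF_B=15, EF_D=18) = 18; EF_H = 18+5 = 23
ES_I = max(EF_C=20, EF_D=18, EF_F=32, EF_G=25, EF_H=23) = 32; EF_I = 32+15 = 47
Expected project duration μ = 47 days. Critical path: B → E → F → I.

Variance along critical path = 4.000 + 7.111 + 1.778 + 1.778 = 14.667; σ = √14.667 = 3.830 days.
Z = (39 − 47) / 3.830 = -2.089
P(T ≤ 39) = Φ(-2.089) ≈ 0.018

0.018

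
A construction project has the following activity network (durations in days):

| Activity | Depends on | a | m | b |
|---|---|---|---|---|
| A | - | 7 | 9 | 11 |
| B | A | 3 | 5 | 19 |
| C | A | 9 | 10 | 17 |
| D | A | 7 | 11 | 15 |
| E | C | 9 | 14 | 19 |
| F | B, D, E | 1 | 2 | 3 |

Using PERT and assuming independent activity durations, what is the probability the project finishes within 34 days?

0.188

te_A = (7 + 4·9 + 11)/6 = 54/6 = 9; σ²_A = ((11−7)/6)² = 0.444
te_B = (3 + 4·5 + 19)/6 = 42/6 = 7; σ²_B = ((19−3)/6)² = 7.111
te_C = (9 + 4·10 + 17)/6 = 66/6 = 11; σ²_C = ((17−9)/6)² = 1.778
te_D = (7 + 4·11 + 15)/6 = 66/6 = 11; σ²_D = ((15−7)/6)² = 1.778
te_E = (9 + 4·14 + 19)/6 = 84/6 = 14; σ²_E = ((19−9)/6)² = 2.778
te_F = (1 + 4·2 + 3)/6 = 12/6 = 2; σ²_F = ((3−1)/6)² = 0.111

Forward pass:
ES_A = 0; EF_A = 9
ES_B = 9; EF_B = 9+7 = 16
ES_C = 9; EF_C = 9+11 = 20
ES_D = 9; EF_D = 9+11 = 20
ES_E = 20; EF_E = 20+14 = 34
ES_F = max(EF_B=16, EF_D=20, EF_E=34) = 34; EF_F = 34+2 = 36
Expected project duration μ = 36 days. Critical path: A → C → E → F.

Variance along critical path = 0.444 + 1.778 + 2.778 + 0.111 = 5.111; σ = √5.111 = 2.261 days.
Z = (34 − 36) / 2.261 = -0.885
P(T ≤ 34) = Φ(-0.885) ≈ 0.188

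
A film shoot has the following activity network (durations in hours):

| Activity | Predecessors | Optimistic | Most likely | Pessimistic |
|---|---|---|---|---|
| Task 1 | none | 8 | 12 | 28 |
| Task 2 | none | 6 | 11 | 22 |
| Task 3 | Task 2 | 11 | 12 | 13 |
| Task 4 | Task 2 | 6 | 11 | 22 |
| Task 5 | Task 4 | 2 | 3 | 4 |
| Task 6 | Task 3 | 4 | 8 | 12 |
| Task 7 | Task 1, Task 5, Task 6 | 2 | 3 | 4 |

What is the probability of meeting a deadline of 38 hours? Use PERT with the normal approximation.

0.840

te_Task 1 = (8 + 4·12 + 28)/6 = 84/6 = 14; σ²_Task 1 = ((28−8)/6)² = 11.111
te_Task 2 = (6 + 4·11 + 22)/6 = 72/6 = 12; σ²_Task 2 = ((22−6)/6)² = 7.111
te_Task 3 = (11 + 4·12 + 13)/6 = 72/6 = 12; σ²_Task 3 = ((13−11)/6)² = 0.111
te_Task 4 = (6 + 4·11 + 22)/6 = 72/6 = 12; σ²_Task 4 = ((22−6)/6)² = 7.111
te_Task 5 = (2 + 4·3 + 4)/6 = 18/6 = 3; σ²_Task 5 = ((4−2)/6)² = 0.111
te_Task 6 = (4 + 4·8 + 12)/6 = 48/6 = 8; σ²_Task 6 = ((12−4)/6)² = 1.778
te_Task 7 = (2 + 4·3 + 4)/6 = 18/6 = 3; σ²_Task 7 = ((4−2)/6)² = 0.111

Forward pass:
ES_Task 1 = 0; EF_Task 1 = 14
ES_Task 2 = 0; EF_Task 2 = 12
ES_Task 3 = 12; EF_Task 3 = 12+12 = 24
ES_Task 4 = 12; EF_Task 4 = 12+12 = 24
ES_Task 5 = 24; EF_Task 5 = 24+3 = 27
ES_Task 6 = 24; EF_Task 6 = 24+8 = 32
ES_Task 7 = max(EF_Task 1=14, EF_Task 5=27, EF_Task 6=32) = 32; EF_Task 7 = 32+3 = 35
Expected project duration μ = 35 hours. Critical path: Task 2 → Task 3 → Task 6 → Task 7.

Variance along critical path = 7.111 + 0.111 + 1.778 + 0.111 = 9.111; σ = √9.111 = 3.018 hours.
Z = (38 − 35) / 3.018 = 0.994
P(T ≤ 38) = Φ(0.994) ≈ 0.840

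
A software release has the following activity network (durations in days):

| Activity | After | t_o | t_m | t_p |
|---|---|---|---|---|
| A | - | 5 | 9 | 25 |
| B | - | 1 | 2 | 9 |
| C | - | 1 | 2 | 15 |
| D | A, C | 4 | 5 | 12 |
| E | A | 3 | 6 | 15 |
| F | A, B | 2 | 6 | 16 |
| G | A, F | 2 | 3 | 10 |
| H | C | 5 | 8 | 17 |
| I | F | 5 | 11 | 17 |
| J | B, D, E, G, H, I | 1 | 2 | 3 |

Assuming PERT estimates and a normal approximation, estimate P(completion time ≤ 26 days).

te_A = (5 + 4·9 + 25)/6 = 66/6 = 11; σ²_A = ((25−5)/6)² = 11.111
te_B = (1 + 4·2 + 9)/6 = 18/6 = 3; σ²_B = ((9−1)/6)² = 1.778
te_C = (1 + 4·2 + 15)/6 = 24/6 = 4; σ²_C = ((15−1)/6)² = 5.444
te_D = (4 + 4·5 + 12)/6 = 36/6 = 6; σ²_D = ((12−4)/6)² = 1.778
te_E = (3 + 4·6 + 15)/6 = 42/6 = 7; σ²_E = ((15−3)/6)² = 4.000
te_F = (2 + 4·6 + 16)/6 = 42/6 = 7; σ²_F = ((16−2)/6)² = 5.444
te_G = (2 + 4·3 + 10)/6 = 24/6 = 4; σ²_G = ((10−2)/6)² = 1.778
te_H = (5 + 4·8 + 17)/6 = 54/6 = 9; σ²_H = ((17−5)/6)² = 4.000
te_I = (5 + 4·11 + 17)/6 = 66/6 = 11; σ²_I = ((17−5)/6)² = 4.000
te_J = (1 + 4·2 + 3)/6 = 12/6 = 2; σ²_J = ((3−1)/6)² = 0.111

Forward pass:
ES_A = 0; EF_A = 11
ES_B = 0; EF_B = 3
ES_C = 0; EF_C = 4
ES_D = max(EF_A=11, EF_C=4) = 11; EF_D = 11+6 = 17
ES_E = 11; EF_E = 11+7 = 18
ES_F = max(EF_A=11, EF_B=3) = 11; EF_F = 11+7 = 18
ES_G = max(EF_A=11, EF_F=18) = 18; EF_G = 18+4 = 22
ES_H = 4; EF_H = 4+9 = 13
ES_I = 18; EF_I = 18+11 = 29
ES_J = max(EF_B=3, EF_D=17, EF_E=18, EF_G=22, EF_H=13, EF_I=29) = 29; EF_J = 29+2 = 31
Expected project duration μ = 31 days. Critical path: A → F → I → J.

Variance along critical path = 11.111 + 5.444 + 4.000 + 0.111 = 20.667; σ = √20.667 = 4.546 days.
Z = (26 − 31) / 4.546 = -1.100
P(T ≤ 26) = Φ(-1.100) ≈ 0.136

0.136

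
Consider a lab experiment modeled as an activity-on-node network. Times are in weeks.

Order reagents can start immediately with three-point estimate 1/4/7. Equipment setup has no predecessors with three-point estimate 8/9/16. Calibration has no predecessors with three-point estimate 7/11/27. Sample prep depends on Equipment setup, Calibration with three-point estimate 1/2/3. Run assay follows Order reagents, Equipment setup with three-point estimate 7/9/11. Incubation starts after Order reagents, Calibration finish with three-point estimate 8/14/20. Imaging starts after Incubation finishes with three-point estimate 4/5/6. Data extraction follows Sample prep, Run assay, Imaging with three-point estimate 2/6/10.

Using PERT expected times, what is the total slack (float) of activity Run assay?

te_Order reagents = (1 + 4·4 + 7)/6 = 24/6 = 4
te_Equipment setup = (8 + 4·9 + 16)/6 = 60/6 = 10
te_Calibration = (7 + 4·11 + 27)/6 = 78/6 = 13
te_Sample prep = (1 + 4·2 + 3)/6 = 12/6 = 2
te_Run assay = (7 + 4·9 + 11)/6 = 54/6 = 9
te_Incubation = (8 + 4·14 + 20)/6 = 84/6 = 14
te_Imaging = (4 + 4·5 + 6)/6 = 30/6 = 5
te_Data extraction = (2 + 4·6 + 10)/6 = 36/6 = 6

Forward pass:
ES_Order reagents = 0; EF_Order reagents = 4
ES_Equipment setup = 0; EF_Equipment setup = 10
ES_Calibration = 0; EF_Calibration = 13
ES_Sample prep = max(EF_Equipment setup=10, EF_Calibration=13) = 13; EF_Sample prep = 13+2 = 15
ES_Run assay = max(EF_Order reagents=4, EF_Equipment setup=10) = 10; EF_Run assay = 10+9 = 19
ES_Incubation = max(EF_Order reagents=4, EF_Calibration=13) = 13; EF_Incubation = 13+14 = 27
ES_Imaging = 27; EF_Imaging = 27+5 = 32
ES_Data extraction = max(EF_Sample prep=15, EF_Run assay=19, EF_Imaging=32) = 32; EF_Data extraction = 32+6 = 38
Expected project duration μ = 38 weeks. Critical path: Calibration → Incubation → Imaging → Data extraction.

Backward pass:
LF_Data extraction = 38; LS_Data extraction = 38−6 = 32
LF_Imaging = LS_Data extraction = 32; LS_Imaging = 32−5 = 27
LF_Incubation = LS_Imaging = 27; LS_Incubation = 27−14 = 13
LF_Run assay = LS_Data extraction = 32; LS_Run assay = 32−9 = 23
LF_Sample prep = LS_Data extraction = 32; LS_Sample prep = 32−2 = 30
LF_Calibration = min(LS_Sample prep=30, LS_Incubation=13) = 13; LS_Calibration = 13−13 = 0
LF_Equipment setup = min(LS_Sample prep=30, LS_Run assay=23) = 23; LS_Equipment setup = 23−10 = 13
LF_Order reagents = min(LS_Run assay=23, LS_Incubation=13) = 13; LS_Order reagents = 13−4 = 9
Slack_Run assay = LS_Run assay − ES_Run assay = 23 − 10 = 13

13 weeks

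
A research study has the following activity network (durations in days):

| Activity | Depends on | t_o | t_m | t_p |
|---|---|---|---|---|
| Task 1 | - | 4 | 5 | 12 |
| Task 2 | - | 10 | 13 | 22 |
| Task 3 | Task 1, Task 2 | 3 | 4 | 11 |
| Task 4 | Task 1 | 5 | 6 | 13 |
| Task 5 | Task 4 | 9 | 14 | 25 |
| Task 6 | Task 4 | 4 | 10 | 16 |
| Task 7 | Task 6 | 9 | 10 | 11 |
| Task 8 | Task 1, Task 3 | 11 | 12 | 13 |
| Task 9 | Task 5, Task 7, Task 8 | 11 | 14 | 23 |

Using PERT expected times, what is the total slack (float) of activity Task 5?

te_Task 1 = (4 + 4·5 + 12)/6 = 36/6 = 6
te_Task 2 = (10 + 4·13 + 22)/6 = 84/6 = 14
te_Task 3 = (3 + 4·4 + 11)/6 = 30/6 = 5
te_Task 4 = (5 + 4·6 + 13)/6 = 42/6 = 7
te_Task 5 = (9 + 4·14 + 25)/6 = 90/6 = 15
te_Task 6 = (4 + 4·10 + 16)/6 = 60/6 = 10
te_Task 7 = (9 + 4·10 + 11)/6 = 60/6 = 10
te_Task 8 = (11 + 4·12 + 13)/6 = 72/6 = 12
te_Task 9 = (11 + 4·14 + 23)/6 = 90/6 = 15

Forward pass:
ES_Task 1 = 0; EF_Task 1 = 6
ES_Task 2 = 0; EF_Task 2 = 14
ES_Task 3 = max(EF_Task 1=6, EF_Task 2=14) = 14; EF_Task 3 = 14+5 = 19
ES_Task 4 = 6; EF_Task 4 = 6+7 = 13
ES_Task 5 = 13; EF_Task 5 = 13+15 = 28
ES_Task 6 = 13; EF_Task 6 = 13+10 = 23
ES_Task 7 = 23; EF_Task 7 = 23+10 = 33
ES_Task 8 = max(EF_Task 1=6, EF_Task 3=19) = 19; EF_Task 8 = 19+12 = 31
ES_Task 9 = max(EF_Task 5=28, EF_Task 7=33, EF_Task 8=31) = 33; EF_Task 9 = 33+15 = 48
Expected project duration μ = 48 days. Critical path: Task 1 → Task 4 → Task 6 → Task 7 → Task 9.

Backward pass:
LF_Task 9 = 48; LS_Task 9 = 48−15 = 33
LF_Task 8 = LS_Task 9 = 33; LS_Task 8 = 33−12 = 21
LF_Task 7 = LS_Task 9 = 33; LS_Task 7 = 33−10 = 23
LF_Task 6 = LS_Task 7 = 23; LS_Task 6 = 23−10 = 13
LF_Task 5 = LS_Task 9 = 33; LS_Task 5 = 33−15 = 18
LF_Task 4 = min(LS_Task 5=18, LS_Task 6=13) = 13; LS_Task 4 = 13−7 = 6
LF_Task 3 = LS_Task 8 = 21; LS_Task 3 = 21−5 = 16
LF_Task 2 = LS_Task 3 = 16; LS_Task 2 = 16−14 = 2
LF_Task 1 = min(LS_Task 3=16, LS_Task 4=6, LS_Task 8=21) = 6; LS_Task 1 = 6−6 = 0
Slack_Task 5 = LS_Task 5 − ES_Task 5 = 18 − 13 = 5

5 days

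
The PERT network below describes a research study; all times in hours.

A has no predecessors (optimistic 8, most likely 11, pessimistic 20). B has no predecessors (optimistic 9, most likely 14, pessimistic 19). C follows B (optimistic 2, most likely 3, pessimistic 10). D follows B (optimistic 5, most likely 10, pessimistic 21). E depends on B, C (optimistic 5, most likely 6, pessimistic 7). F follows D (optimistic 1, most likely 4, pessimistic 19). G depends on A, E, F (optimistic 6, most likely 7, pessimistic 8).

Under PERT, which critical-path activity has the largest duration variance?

F

te_A = (8 + 4·11 + 20)/6 = 72/6 = 12; σ²_A = ((20−8)/6)² = 4.000
te_B = (9 + 4·14 + 19)/6 = 84/6 = 14; σ²_B = ((19−9)/6)² = 2.778
te_C = (2 + 4·3 + 10)/6 = 24/6 = 4; σ²_C = ((10−2)/6)² = 1.778
te_D = (5 + 4·10 + 21)/6 = 66/6 = 11; σ²_D = ((21−5)/6)² = 7.111
te_E = (5 + 4·6 + 7)/6 = 36/6 = 6; σ²_E = ((7−5)/6)² = 0.111
te_F = (1 + 4·4 + 19)/6 = 36/6 = 6; σ²_F = ((19−1)/6)² = 9.000
te_G = (6 + 4·7 + 8)/6 = 42/6 = 7; σ²_G = ((8−6)/6)² = 0.111

Forward pass:
ES_A = 0; EF_A = 12
ES_B = 0; EF_B = 14
ES_C = 14; EF_C = 14+4 = 18
ES_D = 14; EF_D = 14+11 = 25
ES_E = max(EF_B=14, EF_C=18) = 18; EF_E = 18+6 = 24
ES_F = 25; EF_F = 25+6 = 31
ES_G = max(EF_A=12, EF_E=24, EF_F=31) = 31; EF_G = 31+7 = 38
Expected project duration μ = 38 hours. Critical path: B → D → F → G.

Variances on critical path: σ²_B=2.778, σ²_D=7.111, σ²_F=9.000, σ²_G=0.111.
Largest is σ²_F = 9.000.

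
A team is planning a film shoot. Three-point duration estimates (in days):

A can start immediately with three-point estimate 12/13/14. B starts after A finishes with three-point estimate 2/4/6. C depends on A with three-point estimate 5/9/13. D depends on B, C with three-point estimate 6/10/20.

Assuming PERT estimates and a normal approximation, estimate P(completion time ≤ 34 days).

te_A = (12 + 4·13 + 14)/6 = 78/6 = 13; σ²_A = ((14−12)/6)² = 0.111
te_B = (2 + 4·4 + 6)/6 = 24/6 = 4; σ²_B = ((6−2)/6)² = 0.444
te_C = (5 + 4·9 + 13)/6 = 54/6 = 9; σ²_C = ((13−5)/6)² = 1.778
te_D = (6 + 4·10 + 20)/6 = 66/6 = 11; σ²_D = ((20−6)/6)² = 5.444

Forward pass:
ES_A = 0; EF_A = 13
ES_B = 13; EF_B = 13+4 = 17
ES_C = 13; EF_C = 13+9 = 22
ES_D = max(EF_B=17, EF_C=22) = 22; EF_D = 22+11 = 33
Expected project duration μ = 33 days. Critical path: A → C → D.

Variance along critical path = 0.111 + 1.778 + 5.444 = 7.333; σ = √7.333 = 2.708 days.
Z = (34 − 33) / 2.708 = 0.369
P(T ≤ 34) = Φ(0.369) ≈ 0.644

0.644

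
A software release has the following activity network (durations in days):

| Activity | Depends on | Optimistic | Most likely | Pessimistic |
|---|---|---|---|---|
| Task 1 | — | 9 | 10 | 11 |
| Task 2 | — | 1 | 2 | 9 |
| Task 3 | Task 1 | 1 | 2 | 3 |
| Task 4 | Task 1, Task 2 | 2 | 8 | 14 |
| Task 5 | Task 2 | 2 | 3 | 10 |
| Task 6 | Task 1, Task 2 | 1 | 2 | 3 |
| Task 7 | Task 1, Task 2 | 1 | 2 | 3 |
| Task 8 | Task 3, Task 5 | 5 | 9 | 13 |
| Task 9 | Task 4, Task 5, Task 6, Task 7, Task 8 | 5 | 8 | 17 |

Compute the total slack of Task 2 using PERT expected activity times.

5 days

te_Task 1 = (9 + 4·10 + 11)/6 = 60/6 = 10
te_Task 2 = (1 + 4·2 + 9)/6 = 18/6 = 3
te_Task 3 = (1 + 4·2 + 3)/6 = 12/6 = 2
te_Task 4 = (2 + 4·8 + 14)/6 = 48/6 = 8
te_Task 5 = (2 + 4·3 + 10)/6 = 24/6 = 4
te_Task 6 = (1 + 4·2 + 3)/6 = 12/6 = 2
te_Task 7 = (1 + 4·2 + 3)/6 = 12/6 = 2
te_Task 8 = (5 + 4·9 + 13)/6 = 54/6 = 9
te_Task 9 = (5 + 4·8 + 17)/6 = 54/6 = 9

Forward pass:
ES_Task 1 = 0; EF_Task 1 = 10
ES_Task 2 = 0; EF_Task 2 = 3
ES_Task 3 = 10; EF_Task 3 = 10+2 = 12
ES_Task 4 = max(EF_Task 1=10, EF_Task 2=3) = 10; EF_Task 4 = 10+8 = 18
ES_Task 5 = 3; EF_Task 5 = 3+4 = 7
ES_Task 6 = max(EF_Task 1=10, EF_Task 2=3) = 10; EF_Task 6 = 10+2 = 12
ES_Task 7 = max(EF_Task 1=10, EF_Task 2=3) = 10; EF_Task 7 = 10+2 = 12
ES_Task 8 = max(EF_Task 3=12, EF_Task 5=7) = 12; EF_Task 8 = 12+9 = 21
ES_Task 9 = max(EF_Task 4=18, EF_Task 5=7, EF_Task 6=12, EF_Task 7=12, EF_Task 8=21) = 21; EF_Task 9 = 21+9 = 30
Expected project duration μ = 30 days. Critical path: Task 1 → Task 3 → Task 8 → Task 9.

Backward pass:
LF_Task 9 = 30; LS_Task 9 = 30−9 = 21
LF_Task 8 = LS_Task 9 = 21; LS_Task 8 = 21−9 = 12
LF_Task 7 = LS_Task 9 = 21; LS_Task 7 = 21−2 = 19
LF_Task 6 = LS_Task 9 = 21; LS_Task 6 = 21−2 = 19
LF_Task 5 = min(LS_Task 8=12, LS_Task 9=21) = 12; LS_Task 5 = 12−4 = 8
LF_Task 4 = LS_Task 9 = 21; LS_Task 4 = 21−8 = 13
LF_Task 3 = LS_Task 8 = 12; LS_Task 3 = 12−2 = 10
LF_Task 2 = min(LS_Task 4=13, LS_Task 5=8, LS_Task 6=19, LS_Task 7=19) = 8; LS_Task 2 = 8−3 = 5
LF_Task 1 = min(LS_Task 3=10, LS_Task 4=13, LS_Task 6=19, LS_Task 7=19) = 10; LS_Task 1 = 10−10 = 0
Slack_Task 2 = LS_Task 2 − ES_Task 2 = 5 − 0 = 5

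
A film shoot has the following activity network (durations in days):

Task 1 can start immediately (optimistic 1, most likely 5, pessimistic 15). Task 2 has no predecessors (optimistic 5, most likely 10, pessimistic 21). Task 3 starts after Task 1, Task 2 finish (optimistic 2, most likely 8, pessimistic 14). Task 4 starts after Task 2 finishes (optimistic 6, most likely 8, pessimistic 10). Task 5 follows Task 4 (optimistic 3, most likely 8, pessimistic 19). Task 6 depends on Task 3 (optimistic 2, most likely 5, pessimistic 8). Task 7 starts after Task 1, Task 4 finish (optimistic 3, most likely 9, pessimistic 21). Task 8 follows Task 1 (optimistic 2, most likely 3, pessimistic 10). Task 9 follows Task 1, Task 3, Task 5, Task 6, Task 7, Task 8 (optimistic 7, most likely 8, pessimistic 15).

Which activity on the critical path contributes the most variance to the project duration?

Task 7

te_Task 1 = (1 + 4·5 + 15)/6 = 36/6 = 6; σ²_Task 1 = ((15−1)/6)² = 5.444
te_Task 2 = (5 + 4·10 + 21)/6 = 66/6 = 11; σ²_Task 2 = ((21−5)/6)² = 7.111
te_Task 3 = (2 + 4·8 + 14)/6 = 48/6 = 8; σ²_Task 3 = ((14−2)/6)² = 4.000
te_Task 4 = (6 + 4·8 + 10)/6 = 48/6 = 8; σ²_Task 4 = ((10−6)/6)² = 0.444
te_Task 5 = (3 + 4·8 + 19)/6 = 54/6 = 9; σ²_Task 5 = ((19−3)/6)² = 7.111
te_Task 6 = (2 + 4·5 + 8)/6 = 30/6 = 5; σ²_Task 6 = ((8−2)/6)² = 1.000
te_Task 7 = (3 + 4·9 + 21)/6 = 60/6 = 10; σ²_Task 7 = ((21−3)/6)² = 9.000
te_Task 8 = (2 + 4·3 + 10)/6 = 24/6 = 4; σ²_Task 8 = ((10−2)/6)² = 1.778
te_Task 9 = (7 + 4·8 + 15)/6 = 54/6 = 9; σ²_Task 9 = ((15−7)/6)² = 1.778

Forward pass:
ES_Task 1 = 0; EF_Task 1 = 6
ES_Task 2 = 0; EF_Task 2 = 11
ES_Task 3 = max(EF_Task 1=6, EF_Task 2=11) = 11; EF_Task 3 = 11+8 = 19
ES_Task 4 = 11; EF_Task 4 = 11+8 = 19
ES_Task 5 = 19; EF_Task 5 = 19+9 = 28
ES_Task 6 = 19; EF_Task 6 = 19+5 = 24
ES_Task 7 = max(EF_Task 1=6, EF_Task 4=19) = 19; EF_Task 7 = 19+10 = 29
ES_Task 8 = 6; EF_Task 8 = 6+4 = 10
ES_Task 9 = max(EF_Task 1=6, EF_Task 3=19, EF_Task 5=28, EF_Task 6=24, EF_Task 7=29, EF_Task 8=10) = 29; EF_Task 9 = 29+9 = 38
Expected project duration μ = 38 days. Critical path: Task 2 → Task 4 → Task 7 → Task 9.

Variances on critical path: σ²_Task 2=7.111, σ²_Task 4=0.444, σ²_Task 7=9.000, σ²_Task 9=1.778.
Largest is σ²_Task 7 = 9.000.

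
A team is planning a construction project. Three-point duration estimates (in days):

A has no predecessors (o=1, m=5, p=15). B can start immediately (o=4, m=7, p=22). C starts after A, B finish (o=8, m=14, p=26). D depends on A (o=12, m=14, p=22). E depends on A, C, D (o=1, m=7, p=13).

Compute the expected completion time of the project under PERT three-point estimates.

31 days

te_A = (1 + 4·5 + 15)/6 = 36/6 = 6
te_B = (4 + 4·7 + 22)/6 = 54/6 = 9
te_C = (8 + 4·14 + 26)/6 = 90/6 = 15
te_D = (12 + 4·14 + 22)/6 = 90/6 = 15
te_E = (1 + 4·7 + 13)/6 = 42/6 = 7

Forward pass:
ES_A = 0; EF_A = 6
ES_B = 0; EF_B = 9
ES_C = max(EF_A=6, EF_B=9) = 9; EF_C = 9+15 = 24
ES_D = 6; EF_D = 6+15 = 21
ES_E = max(EF_A=6, EF_C=24, EF_D=21) = 24; EF_E = 24+7 = 31
Expected project duration μ = 31 days. Critical path: B → C → E.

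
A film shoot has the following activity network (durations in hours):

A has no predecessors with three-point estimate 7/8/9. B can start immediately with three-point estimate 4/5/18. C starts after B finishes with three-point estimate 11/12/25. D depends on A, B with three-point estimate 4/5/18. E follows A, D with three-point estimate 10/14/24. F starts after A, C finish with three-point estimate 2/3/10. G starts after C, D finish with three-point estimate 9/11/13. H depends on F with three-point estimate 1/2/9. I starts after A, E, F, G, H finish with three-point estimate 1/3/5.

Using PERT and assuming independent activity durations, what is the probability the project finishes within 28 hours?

0.021

te_A = (7 + 4·8 + 9)/6 = 48/6 = 8; σ²_A = ((9−7)/6)² = 0.111
te_B = (4 + 4·5 + 18)/6 = 42/6 = 7; σ²_B = ((18−4)/6)² = 5.444
te_C = (11 + 4·12 + 25)/6 = 84/6 = 14; σ²_C = ((25−11)/6)² = 5.444
te_D = (4 + 4·5 + 18)/6 = 42/6 = 7; σ²_D = ((18−4)/6)² = 5.444
te_E = (10 + 4·14 + 24)/6 = 90/6 = 15; σ²_E = ((24−10)/6)² = 5.444
te_F = (2 + 4·3 + 10)/6 = 24/6 = 4; σ²_F = ((10−2)/6)² = 1.778
te_G = (9 + 4·11 + 13)/6 = 66/6 = 11; σ²_G = ((13−9)/6)² = 0.444
te_H = (1 + 4·2 + 9)/6 = 18/6 = 3; σ²_H = ((9−1)/6)² = 1.778
te_I = (1 + 4·3 + 5)/6 = 18/6 = 3; σ²_I = ((5−1)/6)² = 0.444

Forward pass:
ES_A = 0; EF_A = 8
ES_B = 0; EF_B = 7
ES_C = 7; EF_C = 7+14 = 21
ES_D = max(EF_A=8, EF_B=7) = 8; EF_D = 8+7 = 15
ES_E = max(EF_A=8, EF_D=15) = 15; EF_E = 15+15 = 30
ES_F = max(EF_A=8, EF_C=21) = 21; EF_F = 21+4 = 25
ES_G = max(EF_C=21, EF_D=15) = 21; EF_G = 21+11 = 32
ES_H = 25; EF_H = 25+3 = 28
ES_I = max(EF_A=8, EF_E=30, EF_F=25, EF_G=32, EF_H=28) = 32; EF_I = 32+3 = 35
Expected project duration μ = 35 hours. Critical path: B → C → G → I.

Variance along critical path = 5.444 + 5.444 + 0.444 + 0.444 = 11.778; σ = √11.778 = 3.432 hours.
Z = (28 − 35) / 3.432 = -2.040
P(T ≤ 28) = Φ(-2.040) ≈ 0.021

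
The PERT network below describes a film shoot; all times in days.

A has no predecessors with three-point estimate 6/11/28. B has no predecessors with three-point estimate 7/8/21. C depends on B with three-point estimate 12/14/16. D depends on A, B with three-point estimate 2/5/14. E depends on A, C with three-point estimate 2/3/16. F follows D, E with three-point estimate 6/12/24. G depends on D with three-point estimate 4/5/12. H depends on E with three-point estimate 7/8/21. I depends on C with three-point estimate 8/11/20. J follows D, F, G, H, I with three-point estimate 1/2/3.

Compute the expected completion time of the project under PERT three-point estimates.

te_A = (6 + 4·11 + 28)/6 = 78/6 = 13
te_B = (7 + 4·8 + 21)/6 = 60/6 = 10
te_C = (12 + 4·14 + 16)/6 = 84/6 = 14
te_D = (2 + 4·5 + 14)/6 = 36/6 = 6
te_E = (2 + 4·3 + 16)/6 = 30/6 = 5
te_F = (6 + 4·12 + 24)/6 = 78/6 = 13
te_G = (4 + 4·5 + 12)/6 = 36/6 = 6
te_H = (7 + 4·8 + 21)/6 = 60/6 = 10
te_I = (8 + 4·11 + 20)/6 = 72/6 = 12
te_J = (1 + 4·2 + 3)/6 = 12/6 = 2

Forward pass:
ES_A = 0; EF_A = 13
ES_B = 0; EF_B = 10
ES_C = 10; EF_C = 10+14 = 24
ES_D = max(EF_A=13, EF_B=10) = 13; EF_D = 13+6 = 19
ES_E = max(EF_A=13, EF_C=24) = 24; EF_E = 24+5 = 29
ES_F = max(EF_D=19, EF_E=29) = 29; EF_F = 29+13 = 42
ES_G = 19; EF_G = 19+6 = 25
ES_H = 29; EF_H = 29+10 = 39
ES_I = 24; EF_I = 24+12 = 36
ES_J = max(EF_D=19, EF_F=42, EF_G=25, EF_H=39, EF_I=36) = 42; EF_J = 42+2 = 44
Expected project duration μ = 44 days. Critical path: B → C → E → F → J.

44 days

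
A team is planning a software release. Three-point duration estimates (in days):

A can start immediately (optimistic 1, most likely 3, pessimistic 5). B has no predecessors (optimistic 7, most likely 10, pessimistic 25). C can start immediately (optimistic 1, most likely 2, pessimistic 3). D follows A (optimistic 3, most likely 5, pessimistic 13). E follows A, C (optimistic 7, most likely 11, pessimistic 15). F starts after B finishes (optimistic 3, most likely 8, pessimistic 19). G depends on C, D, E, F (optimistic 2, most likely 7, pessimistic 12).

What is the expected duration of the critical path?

te_A = (1 + 4·3 + 5)/6 = 18/6 = 3
te_B = (7 + 4·10 + 25)/6 = 72/6 = 12
te_C = (1 + 4·2 + 3)/6 = 12/6 = 2
te_D = (3 + 4·5 + 13)/6 = 36/6 = 6
te_E = (7 + 4·11 + 15)/6 = 66/6 = 11
te_F = (3 + 4·8 + 19)/6 = 54/6 = 9
te_G = (2 + 4·7 + 12)/6 = 42/6 = 7

Forward pass:
ES_A = 0; EF_A = 3
ES_B = 0; EF_B = 12
ES_C = 0; EF_C = 2
ES_D = 3; EF_D = 3+6 = 9
ES_E = max(EF_A=3, EF_C=2) = 3; EF_E = 3+11 = 14
ES_F = 12; EF_F = 12+9 = 21
ES_G = max(EF_C=2, EF_D=9, EF_E=14, EF_F=21) = 21; EF_G = 21+7 = 28
Expected project duration μ = 28 days. Critical path: B → F → G.

28 days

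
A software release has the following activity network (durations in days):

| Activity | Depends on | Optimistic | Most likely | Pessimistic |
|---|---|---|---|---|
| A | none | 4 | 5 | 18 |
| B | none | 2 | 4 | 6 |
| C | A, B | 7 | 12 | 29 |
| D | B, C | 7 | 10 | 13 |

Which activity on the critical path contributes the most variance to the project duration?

C

te_A = (4 + 4·5 + 18)/6 = 42/6 = 7; σ²_A = ((18−4)/6)² = 5.444
te_B = (2 + 4·4 + 6)/6 = 24/6 = 4; σ²_B = ((6−2)/6)² = 0.444
te_C = (7 + 4·12 + 29)/6 = 84/6 = 14; σ²_C = ((29−7)/6)² = 13.444
te_D = (7 + 4·10 + 13)/6 = 60/6 = 10; σ²_D = ((13−7)/6)² = 1.000

Forward pass:
ES_A = 0; EF_A = 7
ES_B = 0; EF_B = 4
ES_C = max(EF_A=7, EF_B=4) = 7; EF_C = 7+14 = 21
ES_D = max(EF_B=4, EF_C=21) = 21; EF_D = 21+10 = 31
Expected project duration μ = 31 days. Critical path: A → C → D.

Variances on critical path: σ²_A=5.444, σ²_C=13.444, σ²_D=1.000.
Largest is σ²_C = 13.444.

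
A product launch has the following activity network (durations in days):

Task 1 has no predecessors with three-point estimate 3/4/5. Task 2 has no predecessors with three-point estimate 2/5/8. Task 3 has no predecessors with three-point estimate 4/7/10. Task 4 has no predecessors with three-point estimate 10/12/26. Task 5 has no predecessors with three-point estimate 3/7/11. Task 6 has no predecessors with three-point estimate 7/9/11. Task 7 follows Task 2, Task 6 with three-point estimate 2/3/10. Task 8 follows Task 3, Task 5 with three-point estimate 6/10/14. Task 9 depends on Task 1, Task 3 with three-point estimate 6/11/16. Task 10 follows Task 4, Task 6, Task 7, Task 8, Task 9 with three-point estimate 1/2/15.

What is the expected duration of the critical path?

22 days

te_Task 1 = (3 + 4·4 + 5)/6 = 24/6 = 4
te_Task 2 = (2 + 4·5 + 8)/6 = 30/6 = 5
te_Task 3 = (4 + 4·7 + 10)/6 = 42/6 = 7
te_Task 4 = (10 + 4·12 + 26)/6 = 84/6 = 14
te_Task 5 = (3 + 4·7 + 11)/6 = 42/6 = 7
te_Task 6 = (7 + 4·9 + 11)/6 = 54/6 = 9
te_Task 7 = (2 + 4·3 + 10)/6 = 24/6 = 4
te_Task 8 = (6 + 4·10 + 14)/6 = 60/6 = 10
te_Task 9 = (6 + 4·11 + 16)/6 = 66/6 = 11
te_Task 10 = (1 + 4·2 + 15)/6 = 24/6 = 4

Forward pass:
ES_Task 1 = 0; EF_Task 1 = 4
ES_Task 2 = 0; EF_Task 2 = 5
ES_Task 3 = 0; EF_Task 3 = 7
ES_Task 4 = 0; EF_Task 4 = 14
ES_Task 5 = 0; EF_Task 5 = 7
ES_Task 6 = 0; EF_Task 6 = 9
ES_Task 7 = max(EF_Task 2=5, EF_Task 6=9) = 9; EF_Task 7 = 9+4 = 13
ES_Task 8 = max(EF_Task 3=7, EF_Task 5=7) = 7; EF_Task 8 = 7+10 = 17
ES_Task 9 = max(EF_Task 1=4, EF_Task 3=7) = 7; EF_Task 9 = 7+11 = 18
ES_Task 10 = max(EF_Task 4=14, EF_Task 6=9, EF_Task 7=13, EF_Task 8=17, EF_Task 9=18) = 18; EF_Task 10 = 18+4 = 22
Expected project duration μ = 22 days. Critical path: Task 3 → Task 9 → Task 10.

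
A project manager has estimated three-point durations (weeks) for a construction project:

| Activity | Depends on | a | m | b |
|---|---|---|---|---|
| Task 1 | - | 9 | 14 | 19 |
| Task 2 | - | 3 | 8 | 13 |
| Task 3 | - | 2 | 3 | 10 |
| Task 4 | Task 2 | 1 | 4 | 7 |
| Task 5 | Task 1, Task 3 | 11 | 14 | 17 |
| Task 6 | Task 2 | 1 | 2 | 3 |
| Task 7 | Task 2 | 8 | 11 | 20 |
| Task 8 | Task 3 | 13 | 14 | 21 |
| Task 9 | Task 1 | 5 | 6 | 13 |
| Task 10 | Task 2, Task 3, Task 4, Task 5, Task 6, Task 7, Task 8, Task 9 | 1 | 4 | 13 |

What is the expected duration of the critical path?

33 weeks

te_Task 1 = (9 + 4·14 + 19)/6 = 84/6 = 14
te_Task 2 = (3 + 4·8 + 13)/6 = 48/6 = 8
te_Task 3 = (2 + 4·3 + 10)/6 = 24/6 = 4
te_Task 4 = (1 + 4·4 + 7)/6 = 24/6 = 4
te_Task 5 = (11 + 4·14 + 17)/6 = 84/6 = 14
te_Task 6 = (1 + 4·2 + 3)/6 = 12/6 = 2
te_Task 7 = (8 + 4·11 + 20)/6 = 72/6 = 12
te_Task 8 = (13 + 4·14 + 21)/6 = 90/6 = 15
te_Task 9 = (5 + 4·6 + 13)/6 = 42/6 = 7
te_Task 10 = (1 + 4·4 + 13)/6 = 30/6 = 5

Forward pass:
ES_Task 1 = 0; EF_Task 1 = 14
ES_Task 2 = 0; EF_Task 2 = 8
ES_Task 3 = 0; EF_Task 3 = 4
ES_Task 4 = 8; EF_Task 4 = 8+4 = 12
ES_Task 5 = max(EF_Task 1=14, EF_Task 3=4) = 14; EF_Task 5 = 14+14 = 28
ES_Task 6 = 8; EF_Task 6 = 8+2 = 10
ES_Task 7 = 8; EF_Task 7 = 8+12 = 20
ES_Task 8 = 4; EF_Task 8 = 4+15 = 19
ES_Task 9 = 14; EF_Task 9 = 14+7 = 21
ES_Task 10 = max(EF_Task 2=8, EF_Task 3=4, EF_Task 4=12, EF_Task 5=28, EF_Task 6=10, EF_Task 7=20, EF_Task 8=19, EF_Task 9=21) = 28; EF_Task 10 = 28+5 = 33
Expected project duration μ = 33 weeks. Critical path: Task 1 → Task 5 → Task 10.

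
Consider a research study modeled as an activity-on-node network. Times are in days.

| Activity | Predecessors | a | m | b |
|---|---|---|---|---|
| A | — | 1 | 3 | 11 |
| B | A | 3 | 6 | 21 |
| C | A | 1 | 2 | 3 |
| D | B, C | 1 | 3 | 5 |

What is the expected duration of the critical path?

te_A = (1 + 4·3 + 11)/6 = 24/6 = 4
te_B = (3 + 4·6 + 21)/6 = 48/6 = 8
te_C = (1 + 4·2 + 3)/6 = 12/6 = 2
te_D = (1 + 4·3 + 5)/6 = 18/6 = 3

Forward pass:
ES_A = 0; EF_A = 4
ES_B = 4; EF_B = 4+8 = 12
ES_C = 4; EF_C = 4+2 = 6
ES_D = max(EF_B=12, EF_C=6) = 12; EF_D = 12+3 = 15
Expected project duration μ = 15 days. Critical path: A → B → D.

15 days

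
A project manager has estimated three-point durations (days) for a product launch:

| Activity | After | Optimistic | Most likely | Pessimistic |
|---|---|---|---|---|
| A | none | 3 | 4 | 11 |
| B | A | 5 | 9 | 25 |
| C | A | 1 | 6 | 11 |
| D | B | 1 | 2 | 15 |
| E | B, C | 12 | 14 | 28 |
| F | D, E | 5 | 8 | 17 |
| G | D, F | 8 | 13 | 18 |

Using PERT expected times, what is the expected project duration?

te_A = (3 + 4·4 + 11)/6 = 30/6 = 5
te_B = (5 + 4·9 + 25)/6 = 66/6 = 11
te_C = (1 + 4·6 + 11)/6 = 36/6 = 6
te_D = (1 + 4·2 + 15)/6 = 24/6 = 4
te_E = (12 + 4·14 + 28)/6 = 96/6 = 16
te_F = (5 + 4·8 + 17)/6 = 54/6 = 9
te_G = (8 + 4·13 + 18)/6 = 78/6 = 13

Forward pass:
ES_A = 0; EF_A = 5
ES_B = 5; EF_B = 5+11 = 16
ES_C = 5; EF_C = 5+6 = 11
ES_D = 16; EF_D = 16+4 = 20
ES_E = max(EF_B=16, EF_C=11) = 16; EF_E = 16+16 = 32
ES_F = max(EF_D=20, EF_E=32) = 32; EF_F = 32+9 = 41
ES_G = max(EF_D=20, EF_F=41) = 41; EF_G = 41+13 = 54
Expected project duration μ = 54 days. Critical path: A → B → E → F → G.

54 days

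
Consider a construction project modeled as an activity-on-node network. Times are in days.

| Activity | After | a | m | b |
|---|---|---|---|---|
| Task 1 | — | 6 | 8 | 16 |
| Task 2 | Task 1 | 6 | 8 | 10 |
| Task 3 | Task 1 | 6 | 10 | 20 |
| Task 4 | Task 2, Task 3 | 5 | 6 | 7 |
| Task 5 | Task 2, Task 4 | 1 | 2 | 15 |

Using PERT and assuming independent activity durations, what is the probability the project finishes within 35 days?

0.911

te_Task 1 = (6 + 4·8 + 16)/6 = 54/6 = 9; σ²_Task 1 = ((16−6)/6)² = 2.778
te_Task 2 = (6 + 4·8 + 10)/6 = 48/6 = 8; σ²_Task 2 = ((10−6)/6)² = 0.444
te_Task 3 = (6 + 4·10 + 20)/6 = 66/6 = 11; σ²_Task 3 = ((20−6)/6)² = 5.444
te_Task 4 = (5 + 4·6 + 7)/6 = 36/6 = 6; σ²_Task 4 = ((7−5)/6)² = 0.111
te_Task 5 = (1 + 4·2 + 15)/6 = 24/6 = 4; σ²_Task 5 = ((15−1)/6)² = 5.444

Forward pass:
ES_Task 1 = 0; EF_Task 1 = 9
ES_Task 2 = 9; EF_Task 2 = 9+8 = 17
ES_Task 3 = 9; EF_Task 3 = 9+11 = 20
ES_Task 4 = max(EF_Task 2=17, EF_Task 3=20) = 20; EF_Task 4 = 20+6 = 26
ES_Task 5 = max(EF_Task 2=17, EF_Task 4=26) = 26; EF_Task 5 = 26+4 = 30
Expected project duration μ = 30 days. Critical path: Task 1 → Task 3 → Task 4 → Task 5.

Variance along critical path = 2.778 + 5.444 + 0.111 + 5.444 = 13.778; σ = √13.778 = 3.712 days.
Z = (35 − 30) / 3.712 = 1.347
P(T ≤ 35) = Φ(1.347) ≈ 0.911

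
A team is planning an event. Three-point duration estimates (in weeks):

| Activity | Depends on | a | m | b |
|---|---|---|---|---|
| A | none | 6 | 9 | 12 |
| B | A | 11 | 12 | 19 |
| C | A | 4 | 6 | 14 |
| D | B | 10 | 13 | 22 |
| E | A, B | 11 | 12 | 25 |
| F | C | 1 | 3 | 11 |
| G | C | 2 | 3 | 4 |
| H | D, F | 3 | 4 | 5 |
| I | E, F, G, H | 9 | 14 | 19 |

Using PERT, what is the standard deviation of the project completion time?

te_A = (6 + 4·9 + 12)/6 = 54/6 = 9; σ²_A = ((12−6)/6)² = 1.000
te_B = (11 + 4·12 + 19)/6 = 78/6 = 13; σ²_B = ((19−11)/6)² = 1.778
te_C = (4 + 4·6 + 14)/6 = 42/6 = 7; σ²_C = ((14−4)/6)² = 2.778
te_D = (10 + 4·13 + 22)/6 = 84/6 = 14; σ²_D = ((22−10)/6)² = 4.000
te_E = (11 + 4·12 + 25)/6 = 84/6 = 14; σ²_E = ((25−11)/6)² = 5.444
te_F = (1 + 4·3 + 11)/6 = 24/6 = 4; σ²_F = ((11−1)/6)² = 2.778
te_G = (2 + 4·3 + 4)/6 = 18/6 = 3; σ²_G = ((4−2)/6)² = 0.111
te_H = (3 + 4·4 + 5)/6 = 24/6 = 4; σ²_H = ((5−3)/6)² = 0.111
te_I = (9 + 4·14 + 19)/6 = 84/6 = 14; σ²_I = ((19−9)/6)² = 2.778

Forward pass:
ES_A = 0; EF_A = 9
ES_B = 9; EF_B = 9+13 = 22
ES_C = 9; EF_C = 9+7 = 16
ES_D = 22; EF_D = 22+14 = 36
ES_E = max(EF_A=9, EF_B=22) = 22; EF_E = 22+14 = 36
ES_F = 16; EF_F = 16+4 = 20
ES_G = 16; EF_G = 16+3 = 19
ES_H = max(EF_D=36, EF_F=20) = 36; EF_H = 36+4 = 40
ES_I = max(EF_E=36, EF_F=20, EF_G=19, EF_H=40) = 40; EF_I = 40+14 = 54
Expected project duration μ = 54 weeks. Critical path: A → B → D → H → I.

Variance along critical path = 1.000 + 1.778 + 4.000 + 0.111 + 2.778 = 9.667
σ = √9.667 = 3.109 weeks

3.11 weeks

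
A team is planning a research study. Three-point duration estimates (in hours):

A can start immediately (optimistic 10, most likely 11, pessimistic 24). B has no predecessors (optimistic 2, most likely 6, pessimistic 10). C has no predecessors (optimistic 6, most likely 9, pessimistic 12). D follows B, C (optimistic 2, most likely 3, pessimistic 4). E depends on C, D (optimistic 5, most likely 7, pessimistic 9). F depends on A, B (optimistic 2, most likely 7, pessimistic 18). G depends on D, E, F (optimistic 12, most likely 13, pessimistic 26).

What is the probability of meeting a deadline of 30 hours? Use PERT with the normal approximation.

0.079

te_A = (10 + 4·11 + 24)/6 = 78/6 = 13; σ²_A = ((24−10)/6)² = 5.444
te_B = (2 + 4·6 + 10)/6 = 36/6 = 6; σ²_B = ((10−2)/6)² = 1.778
te_C = (6 + 4·9 + 12)/6 = 54/6 = 9; σ²_C = ((12−6)/6)² = 1.000
te_D = (2 + 4·3 + 4)/6 = 18/6 = 3; σ²_D = ((4−2)/6)² = 0.111
te_E = (5 + 4·7 + 9)/6 = 42/6 = 7; σ²_E = ((9−5)/6)² = 0.444
te_F = (2 + 4·7 + 18)/6 = 48/6 = 8; σ²_F = ((18−2)/6)² = 7.111
te_G = (12 + 4·13 + 26)/6 = 90/6 = 15; σ²_G = ((26−12)/6)² = 5.444

Forward pass:
ES_A = 0; EF_A = 13
ES_B = 0; EF_B = 6
ES_C = 0; EF_C = 9
ES_D = max(EF_B=6, EF_C=9) = 9; EF_D = 9+3 = 12
ES_E = max(EF_C=9, EF_D=12) = 12; EF_E = 12+7 = 19
ES_F = max(EF_A=13, EF_B=6) = 13; EF_F = 13+8 = 21
ES_G = max(EF_D=12, EF_E=19, EF_F=21) = 21; EF_G = 21+15 = 36
Expected project duration μ = 36 hours. Critical path: A → F → G.

Variance along critical path = 5.444 + 7.111 + 5.444 = 18.000; σ = √18.000 = 4.243 hours.
Z = (30 − 36) / 4.243 = -1.414
P(T ≤ 30) = Φ(-1.414) ≈ 0.079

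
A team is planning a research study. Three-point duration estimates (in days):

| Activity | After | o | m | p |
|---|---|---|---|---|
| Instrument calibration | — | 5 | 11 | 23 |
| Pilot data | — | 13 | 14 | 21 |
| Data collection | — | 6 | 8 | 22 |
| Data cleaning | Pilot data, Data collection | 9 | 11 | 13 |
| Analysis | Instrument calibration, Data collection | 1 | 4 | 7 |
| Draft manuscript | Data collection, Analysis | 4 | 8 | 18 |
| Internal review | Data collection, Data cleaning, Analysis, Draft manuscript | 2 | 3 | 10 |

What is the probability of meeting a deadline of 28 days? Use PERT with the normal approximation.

te_Instrument calibration = (5 + 4·11 + 23)/6 = 72/6 = 12; σ²_Instrument calibration = ((23−5)/6)² = 9.000
te_Pilot data = (13 + 4·14 + 21)/6 = 90/6 = 15; σ²_Pilot data = ((21−13)/6)² = 1.778
te_Data collection = (6 + 4·8 + 22)/6 = 60/6 = 10; σ²_Data collection = ((22−6)/6)² = 7.111
te_Data cleaning = (9 + 4·11 + 13)/6 = 66/6 = 11; σ²_Data cleaning = ((13−9)/6)² = 0.444
te_Analysis = (1 + 4·4 + 7)/6 = 24/6 = 4; σ²_Analysis = ((7−1)/6)² = 1.000
te_Draft manuscript = (4 + 4·8 + 18)/6 = 54/6 = 9; σ²_Draft manuscript = ((18−4)/6)² = 5.444
te_Internal review = (2 + 4·3 + 10)/6 = 24/6 = 4; σ²_Internal review = ((10−2)/6)² = 1.778

Forward pass:
ES_Instrument calibration = 0; EF_Instrument calibration = 12
ES_Pilot data = 0; EF_Pilot data = 15
ES_Data collection = 0; EF_Data collection = 10
ES_Data cleaning = max(EF_Pilot data=15, EF_Data collection=10) = 15; EF_Data cleaning = 15+11 = 26
ES_Analysis = max(EF_Instrument calibration=12, EF_Data collection=10) = 12; EF_Analysis = 12+4 = 16
ES_Draft manuscript = max(EF_Data collection=10, EF_Analysis=16) = 16; EF_Draft manuscript = 16+9 = 25
ES_Internal review = max(EF_Data collection=10, EF_Data cleaning=26, EF_Analysis=16, EF_Draft manuscript=25) = 26; EF_Internal review = 26+4 = 30
Expected project duration μ = 30 days. Critical path: Pilot data → Data cleaning → Internal review.

Variance along critical path = 1.778 + 0.444 + 1.778 = 4.000; σ = √4.000 = 2.000 days.
Z = (28 − 30) / 2.000 = -1.000
P(T ≤ 28) = Φ(-1.000) ≈ 0.159

0.159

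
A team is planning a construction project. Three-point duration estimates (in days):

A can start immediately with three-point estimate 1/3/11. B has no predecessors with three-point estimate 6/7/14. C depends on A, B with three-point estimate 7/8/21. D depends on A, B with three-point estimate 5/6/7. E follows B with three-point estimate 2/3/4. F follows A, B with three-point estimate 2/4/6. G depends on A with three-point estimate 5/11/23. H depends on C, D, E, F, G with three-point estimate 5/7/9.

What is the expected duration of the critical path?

te_A = (1 + 4·3 + 11)/6 = 24/6 = 4
te_B = (6 + 4·7 + 14)/6 = 48/6 = 8
te_C = (7 + 4·8 + 21)/6 = 60/6 = 10
te_D = (5 + 4·6 + 7)/6 = 36/6 = 6
te_E = (2 + 4·3 + 4)/6 = 18/6 = 3
te_F = (2 + 4·4 + 6)/6 = 24/6 = 4
te_G = (5 + 4·11 + 23)/6 = 72/6 = 12
te_H = (5 + 4·7 + 9)/6 = 42/6 = 7

Forward pass:
ES_A = 0; EF_A = 4
ES_B = 0; EF_B = 8
ES_C = max(EF_A=4, EF_B=8) = 8; EF_C = 8+10 = 18
ES_D = max(EF_A=4, EF_B=8) = 8; EF_D = 8+6 = 14
ES_E = 8; EF_E = 8+3 = 11
ES_F = max(EF_A=4, EF_B=8) = 8; EF_F = 8+4 = 12
ES_G = 4; EF_G = 4+12 = 16
ES_H = max(EF_C=18, EF_D=14, EF_E=11, EF_F=12, EF_G=16) = 18; EF_H = 18+7 = 25
Expected project duration μ = 25 days. Critical path: B → C → H.

25 days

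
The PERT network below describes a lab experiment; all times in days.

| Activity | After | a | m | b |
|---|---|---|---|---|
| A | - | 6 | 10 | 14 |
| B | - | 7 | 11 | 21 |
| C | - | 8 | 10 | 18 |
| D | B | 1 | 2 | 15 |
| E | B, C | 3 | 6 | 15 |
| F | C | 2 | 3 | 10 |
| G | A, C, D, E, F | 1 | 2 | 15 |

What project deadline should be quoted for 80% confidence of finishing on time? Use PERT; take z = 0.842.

26.2 days

te_A = (6 + 4·10 + 14)/6 = 60/6 = 10; σ²_A = ((14−6)/6)² = 1.778
te_B = (7 + 4·11 + 21)/6 = 72/6 = 12; σ²_B = ((21−7)/6)² = 5.444
te_C = (8 + 4·10 + 18)/6 = 66/6 = 11; σ²_C = ((18−8)/6)² = 2.778
te_D = (1 + 4·2 + 15)/6 = 24/6 = 4; σ²_D = ((15−1)/6)² = 5.444
te_E = (3 + 4·6 + 15)/6 = 42/6 = 7; σ²_E = ((15−3)/6)² = 4.000
te_F = (2 + 4·3 + 10)/6 = 24/6 = 4; σ²_F = ((10−2)/6)² = 1.778
te_G = (1 + 4·2 + 15)/6 = 24/6 = 4; σ²_G = ((15−1)/6)² = 5.444

Forward pass:
ES_A = 0; EF_A = 10
ES_B = 0; EF_B = 12
ES_C = 0; EF_C = 11
ES_D = 12; EF_D = 12+4 = 16
ES_E = max(EF_B=12, EF_C=11) = 12; EF_E = 12+7 = 19
ES_F = 11; EF_F = 11+4 = 15
ES_G = max(EF_A=10, EF_C=11, EF_D=16, EF_E=19, EF_F=15) = 19; EF_G = 19+4 = 23
Expected project duration μ = 23 days. Critical path: B → E → G.

Variance along critical path = 5.444 + 4.000 + 5.444 = 14.889; σ = 3.859 days.
D = μ + z·σ = 23 + 0.842·3.859 = 26.2 days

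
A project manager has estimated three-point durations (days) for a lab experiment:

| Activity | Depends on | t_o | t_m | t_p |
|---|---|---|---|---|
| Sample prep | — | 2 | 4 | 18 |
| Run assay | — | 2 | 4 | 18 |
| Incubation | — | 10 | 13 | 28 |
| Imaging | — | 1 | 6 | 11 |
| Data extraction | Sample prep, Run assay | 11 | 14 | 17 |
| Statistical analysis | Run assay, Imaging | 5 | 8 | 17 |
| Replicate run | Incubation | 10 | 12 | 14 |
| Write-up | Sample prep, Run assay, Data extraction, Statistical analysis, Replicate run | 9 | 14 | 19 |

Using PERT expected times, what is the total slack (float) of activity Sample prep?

7 days

te_Sample prep = (2 + 4·4 + 18)/6 = 36/6 = 6
te_Run assay = (2 + 4·4 + 18)/6 = 36/6 = 6
te_Incubation = (10 + 4·13 + 28)/6 = 90/6 = 15
te_Imaging = (1 + 4·6 + 11)/6 = 36/6 = 6
te_Data extraction = (11 + 4·14 + 17)/6 = 84/6 = 14
te_Statistical analysis = (5 + 4·8 + 17)/6 = 54/6 = 9
te_Replicate run = (10 + 4·12 + 14)/6 = 72/6 = 12
te_Write-up = (9 + 4·14 + 19)/6 = 84/6 = 14

Forward pass:
ES_Sample prep = 0; EF_Sample prep = 6
ES_Run assay = 0; EF_Run assay = 6
ES_Incubation = 0; EF_Incubation = 15
ES_Imaging = 0; EF_Imaging = 6
ES_Data extraction = max(EF_Sample prep=6, EF_Run assay=6) = 6; EF_Data extraction = 6+14 = 20
ES_Statistical analysis = max(EF_Run assay=6, EF_Imaging=6) = 6; EF_Statistical analysis = 6+9 = 15
ES_Replicate run = 15; EF_Replicate run = 15+12 = 27
ES_Write-up = max(EF_Sample prep=6, EF_Run assay=6, EF_Data extraction=20, EF_Statistical analysis=15, EF_Replicate run=27) = 27; EF_Write-up = 27+14 = 41
Expected project duration μ = 41 days. Critical path: Incubation → Replicate run → Write-up.

Backward pass:
LF_Write-up = 41; LS_Write-up = 41−14 = 27
LF_Replicate run = LS_Write-up = 27; LS_Replicate run = 27−12 = 15
LF_Statistical analysis = LS_Write-up = 27; LS_Statistical analysis = 27−9 = 18
LF_Data extraction = LS_Write-up = 27; LS_Data extraction = 27−14 = 13
LF_Imaging = LS_Statistical analysis = 18; LS_Imaging = 18−6 = 12
LF_Incubation = LS_Replicate run = 15; LS_Incubation = 15−15 = 0
LF_Run assay = min(LS_Data extraction=13, LS_Statistical analysis=18, LS_Write-up=27) = 13; LS_Run assay = 13−6 = 7
LF_Sample prep = min(LS_Data extraction=13, LS_Write-up=27) = 13; LS_Sample prep = 13−6 = 7
Slack_Sample prep = LS_Sample prep − ES_Sample prep = 7 − 0 = 7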